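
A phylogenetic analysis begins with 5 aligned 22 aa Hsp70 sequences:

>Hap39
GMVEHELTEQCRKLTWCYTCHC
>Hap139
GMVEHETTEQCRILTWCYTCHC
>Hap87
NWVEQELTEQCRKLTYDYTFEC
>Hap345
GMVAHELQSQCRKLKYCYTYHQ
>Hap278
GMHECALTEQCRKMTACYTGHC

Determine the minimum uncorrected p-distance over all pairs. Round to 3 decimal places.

Pairwise Hamming distances:
  Hap39 vs Hap139: 2
  Hap39 vs Hap87: 7
  Hap39 vs Hap345: 7
  Hap39 vs Hap278: 6
  Hap139 vs Hap87: 9
  Hap139 vs Hap345: 9
  Hap139 vs Hap278: 8
  Hap87 vs Hap345: 11
  Hap87 vs Hap278: 10
  Hap345 vs Hap278: 11
The smallest is 2 mismatches, between Hap39 and Hap139; p = 2/22 = 0.091.

0.091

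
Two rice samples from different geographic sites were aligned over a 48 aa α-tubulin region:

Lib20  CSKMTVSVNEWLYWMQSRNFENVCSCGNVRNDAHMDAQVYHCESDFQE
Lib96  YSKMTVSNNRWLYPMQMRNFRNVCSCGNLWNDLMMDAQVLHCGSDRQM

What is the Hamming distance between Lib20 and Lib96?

14

The sequences differ at positions 1 (C/Y), 8 (V/N), 10 (E/R), 14 (W/P), 17 (S/M), 21 (E/R), 29 (V/L), 30 (R/W), 33 (A/L), 34 (H/M), 40 (Y/L), 43 (E/G), 46 (F/R), 48 (E/M).
That gives 14 mismatches out of 48 aligned sites, so the Hamming distance is 14.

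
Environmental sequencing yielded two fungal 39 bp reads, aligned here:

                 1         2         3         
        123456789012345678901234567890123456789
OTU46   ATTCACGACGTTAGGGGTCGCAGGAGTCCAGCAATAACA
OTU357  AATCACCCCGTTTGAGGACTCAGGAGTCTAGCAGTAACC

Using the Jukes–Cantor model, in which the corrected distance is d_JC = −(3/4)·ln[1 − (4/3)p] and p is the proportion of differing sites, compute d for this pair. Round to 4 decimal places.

Mismatches occur at site 2 (T↔A), site 7 (G↔C), site 8 (A↔C), site 13 (A↔T), site 15 (G↔A), site 18 (T↔A), site 20 (G↔T), site 29 (C↔T), site 34 (A↔G), site 39 (A↔C).
p = 10/39 = 0.256410.
d = −0.75 · ln(1 − (4/3)·0.256410) = −0.75 · ln(0.658120) = −0.75 · (-0.418368) = 0.3138.

0.3138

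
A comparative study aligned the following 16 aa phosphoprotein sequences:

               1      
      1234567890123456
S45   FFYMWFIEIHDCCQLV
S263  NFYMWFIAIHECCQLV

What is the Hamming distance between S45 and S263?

3

Mismatches occur at site 1 (F/N), site 8 (E/A), site 11 (D/E).
That gives 3 mismatches out of 16 aligned sites, so the Hamming distance is 3.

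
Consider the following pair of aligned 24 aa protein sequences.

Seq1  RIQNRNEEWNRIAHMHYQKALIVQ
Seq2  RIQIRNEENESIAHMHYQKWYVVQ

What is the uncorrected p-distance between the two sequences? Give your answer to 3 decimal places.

The sequences differ at positions 4 (N/I), 9 (W/N), 10 (N/E), 11 (R/S), 20 (A/W), 21 (L/Y), 22 (I/V).
There are 7 differences over 24 sites, so p = 7/24 = 0.292.

0.292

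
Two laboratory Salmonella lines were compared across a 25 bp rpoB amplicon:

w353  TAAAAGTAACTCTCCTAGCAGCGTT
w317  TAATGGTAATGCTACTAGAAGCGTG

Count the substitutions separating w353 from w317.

Differing sites — 4:A/T; 5:A/G; 10:C/T; 11:T/G; 14:C/A; 19:C/A; 25:T/G.
That gives 7 mismatches out of 25 aligned sites, so the Hamming distance is 7.

7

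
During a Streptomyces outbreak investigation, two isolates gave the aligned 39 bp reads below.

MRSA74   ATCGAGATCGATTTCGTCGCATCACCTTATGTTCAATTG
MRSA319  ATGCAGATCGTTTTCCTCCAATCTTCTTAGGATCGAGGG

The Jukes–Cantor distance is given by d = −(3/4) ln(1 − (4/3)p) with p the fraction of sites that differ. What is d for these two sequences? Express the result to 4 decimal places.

Mismatches occur at site 3 (C↔G), site 4 (G↔C), site 11 (A↔T), site 16 (G↔C), site 19 (G↔C), site 20 (C↔A), site 24 (A↔T), site 25 (C↔T), site 30 (T↔G), site 32 (T↔A), site 35 (A↔G), site 37 (T↔G), site 38 (T↔G).
p = 13/39 = 0.333333.
d = −0.75 · ln(1 − (4/3)·0.333333) = −0.75 · ln(0.555556) = −0.75 · (-0.587786) = 0.4408.

0.4408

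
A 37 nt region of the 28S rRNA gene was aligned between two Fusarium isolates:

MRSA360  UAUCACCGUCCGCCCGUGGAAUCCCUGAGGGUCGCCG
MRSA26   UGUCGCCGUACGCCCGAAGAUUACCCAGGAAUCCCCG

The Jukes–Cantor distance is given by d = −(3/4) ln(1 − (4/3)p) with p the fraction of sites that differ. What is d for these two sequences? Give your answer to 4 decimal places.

0.4740

The sequences differ at positions 2 (A/G), 5 (A/G), 10 (C/A), 17 (U/A), 18 (G/A), 21 (A/U), 23 (C/A), 26 (U/C), 27 (G/A), 28 (A/G), 30 (G/A), 31 (G/A), 34 (G/C).
p = 13/37 = 0.351351.
d = −0.75 · ln(1 − (4/3)·0.351351) = −0.75 · ln(0.531532) = −0.75 · (-0.631992) = 0.4740.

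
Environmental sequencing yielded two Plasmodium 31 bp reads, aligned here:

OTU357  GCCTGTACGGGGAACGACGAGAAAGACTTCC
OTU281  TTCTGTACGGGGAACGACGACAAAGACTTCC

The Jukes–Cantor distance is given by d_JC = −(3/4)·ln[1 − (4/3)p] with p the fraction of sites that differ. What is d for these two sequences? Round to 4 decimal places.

Mismatches occur at site 1 (G→T), site 2 (C→T), site 21 (G→C).
p = 3/31 = 0.096774.
d = −0.75 · ln(1 − (4/3)·0.096774) = −0.75 · ln(0.870968) = −0.75 · (-0.138150) = 0.1036.

0.1036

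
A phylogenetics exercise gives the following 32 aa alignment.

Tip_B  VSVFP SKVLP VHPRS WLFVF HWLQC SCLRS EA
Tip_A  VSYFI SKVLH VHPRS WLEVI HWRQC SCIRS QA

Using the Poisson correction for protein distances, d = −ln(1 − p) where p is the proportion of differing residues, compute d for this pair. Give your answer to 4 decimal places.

The sequences differ at positions 3 (V/Y), 5 (P/I), 10 (P/H), 18 (F/E), 20 (F/I), 23 (L/R), 28 (L/I), 31 (E/Q).
p = 8/32 = 0.250000.
d = −ln(1 − 0.250000) = −ln(0.750000) = 0.2877.

0.2877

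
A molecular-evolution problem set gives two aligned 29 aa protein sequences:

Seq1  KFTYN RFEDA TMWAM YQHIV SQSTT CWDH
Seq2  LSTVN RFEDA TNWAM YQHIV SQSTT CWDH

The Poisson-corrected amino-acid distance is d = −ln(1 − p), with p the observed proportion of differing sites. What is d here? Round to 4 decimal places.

Differing sites — 1:K/L; 2:F/S; 4:Y/V; 12:M/N.
p = 4/29 = 0.137931.
d = −ln(1 − 0.137931) = −ln(0.862069) = 0.1484.

0.1484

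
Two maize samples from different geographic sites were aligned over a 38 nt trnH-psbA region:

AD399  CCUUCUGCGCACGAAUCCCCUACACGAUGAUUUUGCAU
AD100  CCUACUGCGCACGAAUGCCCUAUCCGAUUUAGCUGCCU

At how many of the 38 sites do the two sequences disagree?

10

Differing sites — 4:U/A; 17:C/G; 23:C/U; 24:A/C; 29:G/U; 30:A/U; 31:U/A; 32:U/G; 33:U/C; 37:A/C.
That gives 10 mismatches out of 38 aligned sites, so the Hamming distance is 10.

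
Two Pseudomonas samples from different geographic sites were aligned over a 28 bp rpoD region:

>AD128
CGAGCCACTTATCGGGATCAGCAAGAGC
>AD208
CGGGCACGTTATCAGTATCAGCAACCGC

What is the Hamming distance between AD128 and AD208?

8

The sequences differ at positions 3 (A/G), 6 (C/A), 7 (A/C), 8 (C/G), 14 (G/A), 16 (G/T), 25 (G/C), 26 (A/C).
That gives 8 mismatches out of 28 aligned sites, so the Hamming distance is 8.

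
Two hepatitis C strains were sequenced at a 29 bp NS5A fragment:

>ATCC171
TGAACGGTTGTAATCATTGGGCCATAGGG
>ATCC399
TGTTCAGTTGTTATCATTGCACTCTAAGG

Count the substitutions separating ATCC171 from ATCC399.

Differing sites — 3:A/T; 4:A/T; 6:G/A; 12:A/T; 20:G/C; 21:G/A; 23:C/T; 24:A/C; 27:G/A.
That gives 9 mismatches out of 29 aligned sites, so the Hamming distance is 9.

9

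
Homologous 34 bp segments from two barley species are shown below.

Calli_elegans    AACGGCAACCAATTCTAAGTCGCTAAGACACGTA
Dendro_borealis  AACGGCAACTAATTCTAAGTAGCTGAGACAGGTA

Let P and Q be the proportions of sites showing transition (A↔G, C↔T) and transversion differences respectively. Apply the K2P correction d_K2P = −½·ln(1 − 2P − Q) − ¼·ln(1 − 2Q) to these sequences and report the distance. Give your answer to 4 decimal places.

0.1284

The sequences differ at positions 10 (C/T, transition), 21 (C/A, transversion), 25 (A/G, transition), 31 (C/G, transversion).
Of the 4 differences, 2 transitions and 2 transversions over 34 sites: P = 2/34 = 0.058824, Q = 2/34 = 0.058824.
d = −0.5·ln(0.823528) − 0.25·ln(0.882352) = −0.5·(-0.194158) − 0.25·(-0.125164) = 0.1284.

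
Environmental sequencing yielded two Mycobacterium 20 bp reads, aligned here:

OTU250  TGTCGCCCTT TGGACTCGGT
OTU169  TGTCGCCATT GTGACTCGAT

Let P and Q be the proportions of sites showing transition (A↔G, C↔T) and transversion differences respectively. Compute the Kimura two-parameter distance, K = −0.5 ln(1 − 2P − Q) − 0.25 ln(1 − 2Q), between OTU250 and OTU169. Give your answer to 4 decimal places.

The sequences differ at positions 8 (C/A, transversion), 11 (T/G, transversion), 12 (G/T, transversion), 19 (G/A, transition).
Of the 4 differences, 1 transition and 3 transversions over 20 sites: P = 1/20 = 0.050000, Q = 3/20 = 0.150000.
d = −0.5·ln(0.750000) − 0.25·ln(0.700000) = −0.5·(-0.287682) − 0.25·(-0.356675) = 0.2330.

0.2330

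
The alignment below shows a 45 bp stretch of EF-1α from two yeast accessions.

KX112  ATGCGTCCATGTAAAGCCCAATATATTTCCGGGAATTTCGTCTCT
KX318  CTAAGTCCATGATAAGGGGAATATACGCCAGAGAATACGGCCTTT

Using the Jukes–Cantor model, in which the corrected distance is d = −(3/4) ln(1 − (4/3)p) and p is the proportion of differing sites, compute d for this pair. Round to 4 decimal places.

0.5716

Mismatches occur at site 1 (A/C), site 3 (G/A), site 4 (C/A), site 12 (T/A), site 13 (A/T), site 17 (C/G), site 18 (C/G), site 19 (C/G), site 26 (T/C), site 27 (T/G), site 28 (T/C), site 30 (C/A), site 32 (G/A), site 37 (T/A), site 38 (T/C), site 39 (C/G), site 41 (T/C), site 44 (C/T).
p = 18/45 = 0.400000.
d = −0.75 · ln(1 − (4/3)·0.400000) = −0.75 · ln(0.466667) = −0.75 · (-0.762139) = 0.5716.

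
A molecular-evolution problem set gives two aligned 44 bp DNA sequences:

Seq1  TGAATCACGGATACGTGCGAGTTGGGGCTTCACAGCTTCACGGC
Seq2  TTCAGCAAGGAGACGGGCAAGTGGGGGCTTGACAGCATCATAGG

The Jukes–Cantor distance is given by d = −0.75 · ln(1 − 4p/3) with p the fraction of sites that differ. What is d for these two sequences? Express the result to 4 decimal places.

Mismatches occur at site 2 (G/T), site 3 (A/C), site 5 (T/G), site 8 (C/A), site 12 (T/G), site 16 (T/G), site 19 (G/A), site 23 (T/G), site 31 (C/G), site 37 (T/A), site 41 (C/T), site 42 (G/A), site 44 (C/G).
p = 13/44 = 0.295455.
d = −0.75 · ln(1 − (4/3)·0.295455) = −0.75 · ln(0.606060) = −0.75 · (-0.500776) = 0.3756.

0.3756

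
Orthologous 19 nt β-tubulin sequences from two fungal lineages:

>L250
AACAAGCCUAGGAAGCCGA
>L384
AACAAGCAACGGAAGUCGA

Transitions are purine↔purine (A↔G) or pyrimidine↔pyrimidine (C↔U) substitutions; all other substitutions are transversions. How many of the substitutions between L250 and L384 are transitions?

Differing sites — 8:C/A (Tv); 9:U/A (Tv); 10:A/C (Tv); 16:C/U (Ti).
Of the 4 differences, 1 transition and 3 transversions, so the answer is 1.

1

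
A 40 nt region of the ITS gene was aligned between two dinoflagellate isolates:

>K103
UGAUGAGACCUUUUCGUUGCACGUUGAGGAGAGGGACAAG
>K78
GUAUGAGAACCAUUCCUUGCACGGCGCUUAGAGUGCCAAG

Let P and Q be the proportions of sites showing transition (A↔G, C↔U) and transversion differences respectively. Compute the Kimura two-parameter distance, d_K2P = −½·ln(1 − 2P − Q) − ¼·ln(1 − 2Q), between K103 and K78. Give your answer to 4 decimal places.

Mismatches occur at site 1 (U→G, transversion), site 2 (G→U, transversion), site 9 (C→A, transversion), site 11 (U→C, transition), site 12 (U→A, transversion), site 16 (G→C, transversion), site 24 (U→G, transversion), site 25 (U→C, transition), site 27 (A→C, transversion), site 28 (G→U, transversion), site 29 (G→U, transversion), site 34 (G→U, transversion), site 36 (A→C, transversion).
Of the 13 differences, 2 transitions and 11 transversions over 40 sites: P = 2/40 = 0.050000, Q = 11/40 = 0.275000.
d = −0.5·ln(0.625000) − 0.25·ln(0.450000) = −0.5·(-0.470004) − 0.25·(-0.798508) = 0.4346.

0.4346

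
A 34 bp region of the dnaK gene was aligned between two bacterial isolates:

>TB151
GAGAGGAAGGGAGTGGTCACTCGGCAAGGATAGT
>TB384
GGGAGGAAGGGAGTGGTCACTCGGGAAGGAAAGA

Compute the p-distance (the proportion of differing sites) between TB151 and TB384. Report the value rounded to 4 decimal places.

Mismatches occur at site 2 (A→G), site 25 (C→G), site 31 (T→A), site 34 (T→A).
There are 4 differences over 34 sites, so p = 4/34 = 0.1176.

0.1176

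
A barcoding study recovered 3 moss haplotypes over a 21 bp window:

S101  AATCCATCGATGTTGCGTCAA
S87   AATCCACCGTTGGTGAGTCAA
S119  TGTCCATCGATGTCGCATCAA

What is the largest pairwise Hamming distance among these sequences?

Pairwise Hamming distances:
  S101 vs S87: 4
  S101 vs S119: 4
  S87 vs S119: 8
The largest is 8, between S87 and S119.

8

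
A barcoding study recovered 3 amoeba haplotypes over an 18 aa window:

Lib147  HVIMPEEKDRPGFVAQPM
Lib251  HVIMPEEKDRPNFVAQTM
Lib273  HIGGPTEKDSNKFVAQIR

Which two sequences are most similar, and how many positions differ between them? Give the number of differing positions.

2

Pairwise Hamming distances:
  Lib147 vs Lib251: 2
  Lib147 vs Lib273: 9
  Lib251 vs Lib273: 9
The smallest is 2, between Lib147 and Lib251.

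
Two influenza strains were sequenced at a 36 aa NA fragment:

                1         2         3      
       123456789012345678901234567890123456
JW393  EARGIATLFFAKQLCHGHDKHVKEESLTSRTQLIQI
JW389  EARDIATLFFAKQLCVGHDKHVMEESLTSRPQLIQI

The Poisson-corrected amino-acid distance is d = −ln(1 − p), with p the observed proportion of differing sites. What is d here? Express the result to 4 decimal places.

Mismatches occur at site 4 (G↔D), site 16 (H↔V), site 23 (K↔M), site 31 (T↔P).
p = 4/36 = 0.111111.
d = −ln(1 − 0.111111) = −ln(0.888889) = 0.1178.

0.1178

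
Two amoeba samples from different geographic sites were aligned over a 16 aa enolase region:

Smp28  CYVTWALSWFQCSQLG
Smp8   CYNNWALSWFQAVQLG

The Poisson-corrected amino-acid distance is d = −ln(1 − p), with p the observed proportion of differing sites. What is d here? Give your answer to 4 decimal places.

The sequences differ at positions 3 (V/N), 4 (T/N), 12 (C/A), 13 (S/V).
p = 4/16 = 0.250000.
d = −ln(1 − 0.250000) = −ln(0.750000) = 0.2877.

0.2877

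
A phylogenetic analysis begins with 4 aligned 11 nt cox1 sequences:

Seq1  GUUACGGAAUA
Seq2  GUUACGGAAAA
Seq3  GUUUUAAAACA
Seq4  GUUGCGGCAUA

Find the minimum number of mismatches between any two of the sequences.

1

Pairwise Hamming distances:
  Seq1 vs Seq2: 1
  Seq1 vs Seq3: 5
  Seq1 vs Seq4: 2
  Seq2 vs Seq3: 5
  Seq2 vs Seq4: 3
  Seq3 vs Seq4: 6
The smallest is 1, between Seq1 and Seq2.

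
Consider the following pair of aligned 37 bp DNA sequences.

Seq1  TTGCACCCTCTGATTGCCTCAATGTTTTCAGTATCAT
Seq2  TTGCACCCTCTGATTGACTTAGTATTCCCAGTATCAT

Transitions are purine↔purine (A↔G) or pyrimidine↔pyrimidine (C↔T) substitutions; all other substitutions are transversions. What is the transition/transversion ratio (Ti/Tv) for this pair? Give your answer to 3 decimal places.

5.000

Differing sites — 17:C/A (Tv); 20:C/T (Ti); 22:A/G (Ti); 24:G/A (Ti); 27:T/C (Ti); 28:T/C (Ti).
Of the 6 differences, 5 transitions and 1 transversion, so Ti/Tv = 5/1 = 5.000.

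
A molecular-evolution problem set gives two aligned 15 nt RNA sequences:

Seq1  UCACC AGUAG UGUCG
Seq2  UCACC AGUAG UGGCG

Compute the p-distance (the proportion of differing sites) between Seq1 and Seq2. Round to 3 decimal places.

0.067

The sequences differ at position 13 (U/G).
There are 1 differences over 15 sites, so p = 1/15 = 0.067.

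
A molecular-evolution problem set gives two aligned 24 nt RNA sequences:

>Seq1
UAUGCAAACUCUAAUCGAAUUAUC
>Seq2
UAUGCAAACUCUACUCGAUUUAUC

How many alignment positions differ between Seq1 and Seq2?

Mismatches occur at site 14 (A/C), site 19 (A/U).
That gives 2 mismatches out of 24 aligned sites, so the Hamming distance is 2.

2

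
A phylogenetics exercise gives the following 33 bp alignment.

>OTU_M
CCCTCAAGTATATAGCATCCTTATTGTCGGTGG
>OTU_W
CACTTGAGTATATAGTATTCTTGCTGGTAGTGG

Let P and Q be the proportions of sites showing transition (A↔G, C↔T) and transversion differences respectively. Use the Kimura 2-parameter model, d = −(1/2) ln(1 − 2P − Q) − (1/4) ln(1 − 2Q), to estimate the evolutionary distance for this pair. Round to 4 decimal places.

Mismatches occur at site 2 (C↔A, transversion), site 5 (C↔T, transition), site 6 (A↔G, transition), site 16 (C↔T, transition), site 19 (C↔T, transition), site 23 (A↔G, transition), site 24 (T↔C, transition), site 27 (T↔G, transversion), site 28 (C↔T, transition), site 29 (G↔A, transition).
Of the 10 differences, 8 transitions and 2 transversions over 33 sites: P = 8/33 = 0.242424, Q = 2/33 = 0.060606.
d = −0.5·ln(0.454546) − 0.25·ln(0.878788) = −0.5·(-0.788456) − 0.25·(-0.129212) = 0.4265.

0.4265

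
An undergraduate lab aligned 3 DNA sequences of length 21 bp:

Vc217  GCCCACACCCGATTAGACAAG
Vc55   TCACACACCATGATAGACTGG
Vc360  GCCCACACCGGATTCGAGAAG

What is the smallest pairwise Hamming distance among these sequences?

3

Pairwise Hamming distances:
  Vc217 vs Vc55: 8
  Vc217 vs Vc360: 3
  Vc55 vs Vc360: 10
The smallest is 3, between Vc217 and Vc360.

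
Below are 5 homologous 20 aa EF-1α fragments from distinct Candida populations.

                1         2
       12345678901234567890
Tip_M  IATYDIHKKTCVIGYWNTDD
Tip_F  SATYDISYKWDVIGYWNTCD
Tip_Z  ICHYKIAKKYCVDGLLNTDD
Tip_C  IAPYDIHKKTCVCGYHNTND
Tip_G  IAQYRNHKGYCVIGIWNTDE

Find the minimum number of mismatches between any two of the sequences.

Pairwise Hamming distances:
  Tip_M vs Tip_F: 6
  Tip_M vs Tip_Z: 8
  Tip_M vs Tip_C: 4
  Tip_M vs Tip_G: 7
  Tip_F vs Tip_Z: 12
  Tip_F vs Tip_C: 9
  Tip_F vs Tip_G: 12
  Tip_Z vs Tip_C: 9
  Tip_Z vs Tip_G: 10
  Tip_C vs Tip_G: 10
The smallest is 4, between Tip_M and Tip_C.

4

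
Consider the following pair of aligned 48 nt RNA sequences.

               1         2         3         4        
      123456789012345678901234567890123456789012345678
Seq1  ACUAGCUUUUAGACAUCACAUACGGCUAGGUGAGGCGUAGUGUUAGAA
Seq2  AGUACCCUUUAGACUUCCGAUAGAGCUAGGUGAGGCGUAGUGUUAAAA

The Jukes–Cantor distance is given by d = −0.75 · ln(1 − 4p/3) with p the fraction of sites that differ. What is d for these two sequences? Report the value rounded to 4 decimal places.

The sequences differ at positions 2 (C/G), 5 (G/C), 7 (U/C), 15 (A/U), 18 (A/C), 19 (C/G), 23 (C/G), 24 (G/A), 46 (G/A).
p = 9/48 = 0.187500.
d = −0.75 · ln(1 − (4/3)·0.187500) = −0.75 · ln(0.750000) = −0.75 · (-0.287682) = 0.2158.

0.2158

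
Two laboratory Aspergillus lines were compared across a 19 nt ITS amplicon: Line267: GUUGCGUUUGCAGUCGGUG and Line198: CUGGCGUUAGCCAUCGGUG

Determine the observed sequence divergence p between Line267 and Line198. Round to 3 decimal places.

0.263

Differing sites — 1:G/C; 3:U/G; 9:U/A; 12:A/C; 13:G/A.
There are 5 differences over 19 sites, so p = 5/19 = 0.263.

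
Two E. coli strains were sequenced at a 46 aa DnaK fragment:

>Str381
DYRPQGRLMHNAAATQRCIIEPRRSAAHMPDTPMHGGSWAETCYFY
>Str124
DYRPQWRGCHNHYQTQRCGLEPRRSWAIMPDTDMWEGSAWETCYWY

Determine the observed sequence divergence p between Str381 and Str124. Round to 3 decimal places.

The sequences differ at positions 6 (G/W), 8 (L/G), 9 (M/C), 12 (A/H), 13 (A/Y), 14 (A/Q), 19 (I/G), 20 (I/L), 26 (A/W), 28 (H/I), 33 (P/D), 35 (H/W), 36 (G/E), 39 (W/A), 40 (A/W), 45 (F/W).
There are 16 differences over 46 sites, so p = 16/46 = 0.348.

0.348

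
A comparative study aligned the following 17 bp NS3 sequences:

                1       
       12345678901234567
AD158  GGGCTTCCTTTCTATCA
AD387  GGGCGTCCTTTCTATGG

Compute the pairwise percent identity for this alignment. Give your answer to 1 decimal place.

The sequences differ at positions 5 (T/G), 16 (C/G), 17 (A/G).
14 of the 17 sites match, so the percent identity is 14/17 × 100 = 82.4%.

82.4%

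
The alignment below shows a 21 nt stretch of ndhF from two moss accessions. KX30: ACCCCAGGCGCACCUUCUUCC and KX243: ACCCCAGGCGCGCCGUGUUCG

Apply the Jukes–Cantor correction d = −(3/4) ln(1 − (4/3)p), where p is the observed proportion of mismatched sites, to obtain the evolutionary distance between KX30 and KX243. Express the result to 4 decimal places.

0.2197

The sequences differ at positions 12 (A/G), 15 (U/G), 17 (C/G), 21 (C/G).
p = 4/21 = 0.190476.
d = −0.75 · ln(1 − (4/3)·0.190476) = −0.75 · ln(0.746032) = −0.75 · (-0.292987) = 0.2197.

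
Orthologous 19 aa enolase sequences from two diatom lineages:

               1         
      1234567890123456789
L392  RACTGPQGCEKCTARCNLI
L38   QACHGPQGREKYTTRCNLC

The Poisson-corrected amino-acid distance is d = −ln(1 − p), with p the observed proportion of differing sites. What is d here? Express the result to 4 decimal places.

The sequences differ at positions 1 (R/Q), 4 (T/H), 9 (C/R), 12 (C/Y), 14 (A/T), 19 (I/C).
p = 6/19 = 0.315789.
d = −ln(1 − 0.315789) = −ln(0.684211) = 0.3795.

0.3795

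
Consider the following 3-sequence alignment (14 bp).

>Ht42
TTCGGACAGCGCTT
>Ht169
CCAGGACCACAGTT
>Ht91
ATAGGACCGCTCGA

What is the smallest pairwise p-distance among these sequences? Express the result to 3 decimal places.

Pairwise Hamming distances:
  Ht42 vs Ht169: 7
  Ht42 vs Ht91: 6
  Ht169 vs Ht91: 7
The smallest is 6 mismatches, between Ht42 and Ht91; p = 6/14 = 0.429.

0.429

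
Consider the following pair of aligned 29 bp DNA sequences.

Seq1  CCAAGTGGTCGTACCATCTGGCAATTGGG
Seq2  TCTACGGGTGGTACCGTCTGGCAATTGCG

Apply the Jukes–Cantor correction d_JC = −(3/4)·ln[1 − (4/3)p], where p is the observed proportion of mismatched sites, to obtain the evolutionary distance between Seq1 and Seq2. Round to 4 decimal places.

Differing sites — 1:C/T; 3:A/T; 5:G/C; 6:T/G; 10:C/G; 16:A/G; 28:G/C.
p = 7/29 = 0.241379.
d = −0.75 · ln(1 − (4/3)·0.241379) = −0.75 · ln(0.678161) = −0.75 · (-0.388371) = 0.2913.

0.2913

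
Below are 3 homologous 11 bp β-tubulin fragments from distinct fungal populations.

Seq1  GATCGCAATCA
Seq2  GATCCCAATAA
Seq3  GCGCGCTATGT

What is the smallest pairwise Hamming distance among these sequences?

Pairwise Hamming distances:
  Seq1 vs Seq2: 2
  Seq1 vs Seq3: 5
  Seq2 vs Seq3: 6
The smallest is 2, between Seq1 and Seq2.

2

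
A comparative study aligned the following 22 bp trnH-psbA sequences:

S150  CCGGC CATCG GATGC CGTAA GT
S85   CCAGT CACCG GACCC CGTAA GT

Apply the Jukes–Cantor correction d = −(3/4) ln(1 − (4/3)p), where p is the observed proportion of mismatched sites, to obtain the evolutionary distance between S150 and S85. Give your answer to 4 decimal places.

0.2708

Differing sites — 3:G/A; 5:C/T; 8:T/C; 13:T/C; 14:G/C.
p = 5/22 = 0.227273.
d = −0.75 · ln(1 − (4/3)·0.227273) = −0.75 · ln(0.696969) = −0.75 · (-0.361014) = 0.2708.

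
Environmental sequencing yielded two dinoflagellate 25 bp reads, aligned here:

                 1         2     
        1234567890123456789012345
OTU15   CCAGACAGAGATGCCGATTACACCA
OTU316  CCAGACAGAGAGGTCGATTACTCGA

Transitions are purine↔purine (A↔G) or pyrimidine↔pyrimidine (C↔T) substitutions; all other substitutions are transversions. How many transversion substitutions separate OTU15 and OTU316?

Mismatches occur at site 12 (T/G, transversion), site 14 (C/T, transition), site 22 (A/T, transversion), site 24 (C/G, transversion).
Of the 4 differences, 1 transition and 3 transversions, so the answer is 3.

3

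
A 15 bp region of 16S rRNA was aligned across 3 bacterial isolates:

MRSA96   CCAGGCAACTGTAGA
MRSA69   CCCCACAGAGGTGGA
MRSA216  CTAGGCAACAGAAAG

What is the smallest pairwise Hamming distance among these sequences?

5

Pairwise Hamming distances:
  MRSA96 vs MRSA69: 7
  MRSA96 vs MRSA216: 5
  MRSA69 vs MRSA216: 11
The smallest is 5, between MRSA96 and MRSA216.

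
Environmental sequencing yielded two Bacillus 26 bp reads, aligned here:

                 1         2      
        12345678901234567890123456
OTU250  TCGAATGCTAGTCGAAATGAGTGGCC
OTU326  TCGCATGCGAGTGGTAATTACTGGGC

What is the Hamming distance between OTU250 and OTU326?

Differing sites — 4:A/C; 9:T/G; 13:C/G; 15:A/T; 19:G/T; 21:G/C; 25:C/G.
That gives 7 mismatches out of 26 aligned sites, so the Hamming distance is 7.

7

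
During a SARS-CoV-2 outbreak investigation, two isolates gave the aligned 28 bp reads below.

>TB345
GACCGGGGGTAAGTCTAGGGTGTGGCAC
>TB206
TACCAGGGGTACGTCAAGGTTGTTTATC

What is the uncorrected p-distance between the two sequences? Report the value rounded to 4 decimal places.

0.3214

Differing sites — 1:G/T; 5:G/A; 12:A/C; 16:T/A; 20:G/T; 24:G/T; 25:G/T; 26:C/A; 27:A/T.
There are 9 differences over 28 sites, so p = 9/28 = 0.3214.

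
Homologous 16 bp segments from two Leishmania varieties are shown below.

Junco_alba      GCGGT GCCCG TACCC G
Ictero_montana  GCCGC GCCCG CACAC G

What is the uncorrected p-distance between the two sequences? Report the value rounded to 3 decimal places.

Differing sites — 3:G/C; 5:T/C; 11:T/C; 14:C/A.
There are 4 differences over 16 sites, so p = 4/16 = 0.250.

0.250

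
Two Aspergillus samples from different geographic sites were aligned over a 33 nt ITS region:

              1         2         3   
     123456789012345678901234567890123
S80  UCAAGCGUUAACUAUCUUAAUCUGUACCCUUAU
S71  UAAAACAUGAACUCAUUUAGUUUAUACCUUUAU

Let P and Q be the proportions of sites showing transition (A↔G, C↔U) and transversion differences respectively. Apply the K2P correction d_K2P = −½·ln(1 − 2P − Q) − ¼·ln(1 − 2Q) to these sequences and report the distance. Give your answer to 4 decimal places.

Mismatches occur at site 2 (C/A, transversion), site 5 (G/A, transition), site 7 (G/A, transition), site 9 (U/G, transversion), site 14 (A/C, transversion), site 15 (U/A, transversion), site 16 (C/U, transition), site 20 (A/G, transition), site 22 (C/U, transition), site 24 (G/A, transition), site 29 (C/U, transition).
Of the 11 differences, 7 transitions and 4 transversions over 33 sites: P = 7/33 = 0.212121, Q = 4/33 = 0.121212.
d = −0.5·ln(0.454546) − 0.25·ln(0.757576) = −0.5·(-0.788456) − 0.25·(-0.277631) = 0.4636.

0.4636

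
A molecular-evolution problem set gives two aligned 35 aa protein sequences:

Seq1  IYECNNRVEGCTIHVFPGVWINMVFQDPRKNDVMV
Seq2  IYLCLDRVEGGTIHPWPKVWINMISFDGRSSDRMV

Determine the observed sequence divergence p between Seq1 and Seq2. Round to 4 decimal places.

0.4000

The sequences differ at positions 3 (E/L), 5 (N/L), 6 (N/D), 11 (C/G), 15 (V/P), 16 (F/W), 18 (G/K), 24 (V/I), 25 (F/S), 26 (Q/F), 28 (P/G), 30 (K/S), 31 (N/S), 33 (V/R).
There are 14 differences over 35 sites, so p = 14/35 = 0.4000.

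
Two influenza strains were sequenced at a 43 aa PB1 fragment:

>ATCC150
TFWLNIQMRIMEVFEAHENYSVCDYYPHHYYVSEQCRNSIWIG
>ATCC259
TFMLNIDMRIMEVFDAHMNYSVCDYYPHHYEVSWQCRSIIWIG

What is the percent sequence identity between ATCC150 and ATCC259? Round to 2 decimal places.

81.40%

Mismatches occur at site 3 (W/M), site 7 (Q/D), site 15 (E/D), site 18 (E/M), site 31 (Y/E), site 34 (E/W), site 38 (N/S), site 39 (S/I).
35 of the 43 sites match, so the percent identity is 35/43 × 100 = 81.40%.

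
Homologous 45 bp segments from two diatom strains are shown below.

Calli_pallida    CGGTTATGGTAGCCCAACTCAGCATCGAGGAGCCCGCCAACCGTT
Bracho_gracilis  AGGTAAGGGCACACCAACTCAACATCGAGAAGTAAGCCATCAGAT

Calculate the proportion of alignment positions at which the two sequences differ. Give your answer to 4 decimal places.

Differing sites — 1:C/A; 5:T/A; 7:T/G; 10:T/C; 12:G/C; 13:C/A; 22:G/A; 30:G/A; 33:C/T; 34:C/A; 35:C/A; 40:A/T; 42:C/A; 44:T/A.
There are 14 differences over 45 sites, so p = 14/45 = 0.3111.

0.3111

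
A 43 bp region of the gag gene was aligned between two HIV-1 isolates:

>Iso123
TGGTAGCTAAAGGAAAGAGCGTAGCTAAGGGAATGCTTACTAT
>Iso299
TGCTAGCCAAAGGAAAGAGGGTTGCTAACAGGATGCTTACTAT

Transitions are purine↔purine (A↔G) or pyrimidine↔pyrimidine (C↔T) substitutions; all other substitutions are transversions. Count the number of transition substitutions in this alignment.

3

The sequences differ at positions 3 (G/C, transversion), 8 (T/C, transition), 20 (C/G, transversion), 23 (A/T, transversion), 29 (G/C, transversion), 30 (G/A, transition), 32 (A/G, transition).
Of the 7 differences, 3 transitions and 4 transversions, so the answer is 3.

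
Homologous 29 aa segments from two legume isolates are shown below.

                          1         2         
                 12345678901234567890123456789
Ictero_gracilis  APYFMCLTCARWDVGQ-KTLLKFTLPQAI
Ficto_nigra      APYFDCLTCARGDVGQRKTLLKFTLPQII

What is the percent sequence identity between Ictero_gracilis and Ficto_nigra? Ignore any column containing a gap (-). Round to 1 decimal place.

Excluding the 1 gap column leaves 28 comparable sites.
Differing sites — 5:M/D; 12:W/G; 28:A/I.
25 of the 28 comparable sites match, so the percent identity is 25/28 × 100 = 89.3%.

89.3%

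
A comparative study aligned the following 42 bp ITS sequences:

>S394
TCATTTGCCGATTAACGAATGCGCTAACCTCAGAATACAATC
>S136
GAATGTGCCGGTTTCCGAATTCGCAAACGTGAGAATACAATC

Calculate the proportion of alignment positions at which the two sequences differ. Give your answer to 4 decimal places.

0.2381

The sequences differ at positions 1 (T/G), 2 (C/A), 5 (T/G), 11 (A/G), 14 (A/T), 15 (A/C), 21 (G/T), 25 (T/A), 29 (C/G), 31 (C/G).
There are 10 differences over 42 sites, so p = 10/42 = 0.2381.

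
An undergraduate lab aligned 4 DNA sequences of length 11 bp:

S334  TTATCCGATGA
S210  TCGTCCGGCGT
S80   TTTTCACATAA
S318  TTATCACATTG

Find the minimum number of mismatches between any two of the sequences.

Pairwise Hamming distances:
  S334 vs S210: 5
  S334 vs S80: 4
  S334 vs S318: 4
  S210 vs S80: 8
  S210 vs S318: 8
  S80 vs S318: 3
The smallest is 3, between S80 and S318.

3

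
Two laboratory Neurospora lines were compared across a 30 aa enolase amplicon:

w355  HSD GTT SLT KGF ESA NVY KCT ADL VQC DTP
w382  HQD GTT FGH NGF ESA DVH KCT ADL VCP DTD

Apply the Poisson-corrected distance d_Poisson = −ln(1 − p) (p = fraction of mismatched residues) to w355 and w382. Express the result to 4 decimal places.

0.4055

Mismatches occur at site 2 (S↔Q), site 7 (S↔F), site 8 (L↔G), site 9 (T↔H), site 10 (K↔N), site 16 (N↔D), site 18 (Y↔H), site 26 (Q↔C), site 27 (C↔P), site 30 (P↔D).
p = 10/30 = 0.333333.
d = −ln(1 − 0.333333) = −ln(0.666667) = 0.4055.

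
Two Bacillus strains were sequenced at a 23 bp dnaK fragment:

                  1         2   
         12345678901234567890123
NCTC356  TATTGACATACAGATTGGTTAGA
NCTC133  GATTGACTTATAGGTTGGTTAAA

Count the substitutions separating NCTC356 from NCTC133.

5

Mismatches occur at site 1 (T→G), site 8 (A→T), site 11 (C→T), site 14 (A→G), site 22 (G→A).
That gives 5 mismatches out of 23 aligned sites, so the Hamming distance is 5.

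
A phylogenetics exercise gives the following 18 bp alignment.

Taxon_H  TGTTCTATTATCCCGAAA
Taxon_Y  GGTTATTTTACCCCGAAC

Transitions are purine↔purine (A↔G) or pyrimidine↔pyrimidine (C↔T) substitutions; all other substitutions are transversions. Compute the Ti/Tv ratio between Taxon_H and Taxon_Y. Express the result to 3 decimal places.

0.250

Mismatches occur at site 1 (T↔G, transversion), site 5 (C↔A, transversion), site 7 (A↔T, transversion), site 11 (T↔C, transition), site 18 (A↔C, transversion).
Of the 5 differences, 1 transition and 4 transversions, so Ti/Tv = 1/4 = 0.250.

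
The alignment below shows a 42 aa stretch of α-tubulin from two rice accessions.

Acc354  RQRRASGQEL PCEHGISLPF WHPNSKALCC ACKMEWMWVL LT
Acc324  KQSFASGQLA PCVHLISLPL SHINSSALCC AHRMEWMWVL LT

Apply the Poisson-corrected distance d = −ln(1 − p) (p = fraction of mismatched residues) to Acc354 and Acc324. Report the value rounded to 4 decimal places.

The sequences differ at positions 1 (R/K), 3 (R/S), 4 (R/F), 9 (E/L), 10 (L/A), 13 (E/V), 15 (G/L), 20 (F/L), 21 (W/S), 23 (P/I), 26 (K/S), 32 (C/H), 33 (K/R).
p = 13/42 = 0.309524.
d = −ln(1 − 0.309524) = −ln(0.690476) = 0.3704.

0.3704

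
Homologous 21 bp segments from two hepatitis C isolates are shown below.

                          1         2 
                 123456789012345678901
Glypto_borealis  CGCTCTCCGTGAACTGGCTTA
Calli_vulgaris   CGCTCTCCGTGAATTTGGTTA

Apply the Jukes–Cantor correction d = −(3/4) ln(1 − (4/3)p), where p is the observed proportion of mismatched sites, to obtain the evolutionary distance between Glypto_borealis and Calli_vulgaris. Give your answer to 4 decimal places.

0.1585

Differing sites — 14:C/T; 16:G/T; 18:C/G.
p = 3/21 = 0.142857.
d = −0.75 · ln(1 − (4/3)·0.142857) = −0.75 · ln(0.809524) = −0.75 · (-0.211309) = 0.1585.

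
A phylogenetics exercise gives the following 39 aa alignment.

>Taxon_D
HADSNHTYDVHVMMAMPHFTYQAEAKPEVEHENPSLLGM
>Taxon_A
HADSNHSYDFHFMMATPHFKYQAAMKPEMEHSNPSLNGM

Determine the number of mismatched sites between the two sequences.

10

The sequences differ at positions 7 (T/S), 10 (V/F), 12 (V/F), 16 (M/T), 20 (T/K), 24 (E/A), 25 (A/M), 29 (V/M), 32 (E/S), 37 (L/N).
That gives 10 mismatches out of 39 aligned sites, so the Hamming distance is 10.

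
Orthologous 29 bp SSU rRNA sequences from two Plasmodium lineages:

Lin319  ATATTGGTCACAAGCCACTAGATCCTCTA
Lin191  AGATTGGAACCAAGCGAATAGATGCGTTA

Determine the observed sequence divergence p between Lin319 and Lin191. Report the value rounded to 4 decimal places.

0.3103

Differing sites — 2:T/G; 8:T/A; 9:C/A; 10:A/C; 16:C/G; 18:C/A; 24:C/G; 26:T/G; 27:C/T.
There are 9 differences over 29 sites, so p = 9/29 = 0.3103.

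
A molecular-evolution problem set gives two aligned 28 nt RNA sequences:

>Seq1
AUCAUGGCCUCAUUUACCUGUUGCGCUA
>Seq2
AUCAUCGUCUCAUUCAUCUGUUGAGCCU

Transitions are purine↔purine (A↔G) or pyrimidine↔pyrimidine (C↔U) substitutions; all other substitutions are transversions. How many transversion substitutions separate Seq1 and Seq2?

3

Mismatches occur at site 6 (G↔C, transversion), site 8 (C↔U, transition), site 15 (U↔C, transition), site 17 (C↔U, transition), site 24 (C↔A, transversion), site 27 (U↔C, transition), site 28 (A↔U, transversion).
Of the 7 differences, 4 transitions and 3 transversions, so the answer is 3.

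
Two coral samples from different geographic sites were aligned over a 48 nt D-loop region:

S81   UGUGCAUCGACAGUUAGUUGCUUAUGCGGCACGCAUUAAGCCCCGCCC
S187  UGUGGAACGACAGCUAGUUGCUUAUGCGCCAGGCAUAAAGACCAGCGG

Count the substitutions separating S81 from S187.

10

Mismatches occur at site 5 (C→G), site 7 (U→A), site 14 (U→C), site 29 (G→C), site 32 (C→G), site 37 (U→A), site 41 (C→A), site 44 (C→A), site 47 (C→G), site 48 (C→G).
That gives 10 mismatches out of 48 aligned sites, so the Hamming distance is 10.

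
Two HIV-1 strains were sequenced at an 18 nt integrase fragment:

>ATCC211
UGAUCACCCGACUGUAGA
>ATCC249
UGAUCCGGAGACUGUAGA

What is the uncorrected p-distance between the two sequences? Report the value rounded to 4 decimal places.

0.2222

Differing sites — 6:A/C; 7:C/G; 8:C/G; 9:C/A.
There are 4 differences over 18 sites, so p = 4/18 = 0.2222.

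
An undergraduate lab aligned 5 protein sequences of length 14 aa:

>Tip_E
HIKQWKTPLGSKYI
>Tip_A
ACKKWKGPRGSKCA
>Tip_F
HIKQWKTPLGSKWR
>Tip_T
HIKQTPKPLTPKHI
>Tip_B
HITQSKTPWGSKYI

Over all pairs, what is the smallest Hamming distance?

Pairwise Hamming distances:
  Tip_E vs Tip_A: 7
  Tip_E vs Tip_F: 2
  Tip_E vs Tip_T: 6
  Tip_E vs Tip_B: 3
  Tip_A vs Tip_F: 7
  Tip_A vs Tip_T: 11
  Tip_A vs Tip_B: 9
  Tip_F vs Tip_T: 7
  Tip_F vs Tip_B: 5
  Tip_T vs Tip_B: 8
The smallest is 2, between Tip_E and Tip_F.

2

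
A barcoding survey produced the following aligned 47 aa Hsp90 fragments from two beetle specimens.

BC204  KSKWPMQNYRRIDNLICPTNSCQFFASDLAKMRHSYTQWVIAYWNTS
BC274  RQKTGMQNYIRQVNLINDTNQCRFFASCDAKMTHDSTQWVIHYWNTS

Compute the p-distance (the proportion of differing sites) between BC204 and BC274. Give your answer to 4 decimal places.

0.3617

The sequences differ at positions 1 (K/R), 2 (S/Q), 4 (W/T), 5 (P/G), 10 (R/I), 12 (I/Q), 13 (D/V), 17 (C/N), 18 (P/D), 21 (S/Q), 23 (Q/R), 28 (D/C), 29 (L/D), 33 (R/T), 35 (S/D), 36 (Y/S), 42 (A/H).
There are 17 differences over 47 sites, so p = 17/47 = 0.3617.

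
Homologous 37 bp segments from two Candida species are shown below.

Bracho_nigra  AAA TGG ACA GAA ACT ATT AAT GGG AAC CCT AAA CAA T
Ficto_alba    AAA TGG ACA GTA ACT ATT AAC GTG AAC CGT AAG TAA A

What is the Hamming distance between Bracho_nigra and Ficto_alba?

7

Mismatches occur at site 11 (A→T), site 21 (T→C), site 23 (G→T), site 29 (C→G), site 33 (A→G), site 34 (C→T), site 37 (T→A).
That gives 7 mismatches out of 37 aligned sites, so the Hamming distance is 7.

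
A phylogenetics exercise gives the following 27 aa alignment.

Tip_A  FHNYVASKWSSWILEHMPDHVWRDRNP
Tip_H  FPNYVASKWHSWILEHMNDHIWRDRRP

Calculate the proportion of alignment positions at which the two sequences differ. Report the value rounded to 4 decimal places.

0.1852

Differing sites — 2:H/P; 10:S/H; 18:P/N; 21:V/I; 26:N/R.
There are 5 differences over 27 sites, so p = 5/27 = 0.1852.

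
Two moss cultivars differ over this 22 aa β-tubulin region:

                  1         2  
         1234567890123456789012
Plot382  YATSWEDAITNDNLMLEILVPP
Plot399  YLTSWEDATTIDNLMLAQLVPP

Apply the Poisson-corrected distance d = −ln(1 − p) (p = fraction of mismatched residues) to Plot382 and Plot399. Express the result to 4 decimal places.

Differing sites — 2:A/L; 9:I/T; 11:N/I; 17:E/A; 18:I/Q.
p = 5/22 = 0.227273.
d = −ln(1 − 0.227273) = −ln(0.772727) = 0.2578.

0.2578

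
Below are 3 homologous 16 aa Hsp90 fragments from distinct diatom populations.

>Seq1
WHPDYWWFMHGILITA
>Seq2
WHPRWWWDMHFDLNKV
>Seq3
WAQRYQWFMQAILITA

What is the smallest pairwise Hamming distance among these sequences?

6

Pairwise Hamming distances:
  Seq1 vs Seq2: 8
  Seq1 vs Seq3: 6
  Seq2 vs Seq3: 11
The smallest is 6, between Seq1 and Seq3.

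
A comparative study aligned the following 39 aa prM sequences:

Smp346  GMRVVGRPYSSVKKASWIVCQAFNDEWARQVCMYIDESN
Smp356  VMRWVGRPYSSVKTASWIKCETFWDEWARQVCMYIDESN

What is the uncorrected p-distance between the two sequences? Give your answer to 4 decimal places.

Differing sites — 1:G/V; 4:V/W; 14:K/T; 19:V/K; 21:Q/E; 22:A/T; 24:N/W.
There are 7 differences over 39 sites, so p = 7/39 = 0.1795.

0.1795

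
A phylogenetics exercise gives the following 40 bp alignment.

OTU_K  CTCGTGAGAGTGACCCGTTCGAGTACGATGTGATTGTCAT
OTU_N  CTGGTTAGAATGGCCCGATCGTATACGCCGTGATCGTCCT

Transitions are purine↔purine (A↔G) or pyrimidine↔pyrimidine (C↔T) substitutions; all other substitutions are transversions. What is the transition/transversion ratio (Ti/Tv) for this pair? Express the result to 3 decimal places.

Differing sites — 3:C/G (Tv); 6:G/T (Tv); 10:G/A (Ti); 13:A/G (Ti); 18:T/A (Tv); 22:A/T (Tv); 23:G/A (Ti); 28:A/C (Tv); 29:T/C (Ti); 35:T/C (Ti); 39:A/C (Tv).
Of the 11 differences, 5 transitions and 6 transversions, so Ti/Tv = 5/6 = 0.833.

0.833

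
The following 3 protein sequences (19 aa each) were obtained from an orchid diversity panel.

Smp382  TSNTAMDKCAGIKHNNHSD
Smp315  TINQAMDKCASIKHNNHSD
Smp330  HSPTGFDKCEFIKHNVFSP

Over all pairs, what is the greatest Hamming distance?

11

Pairwise Hamming distances:
  Smp382 vs Smp315: 3
  Smp382 vs Smp330: 9
  Smp315 vs Smp330: 11
The largest is 11, between Smp315 and Smp330.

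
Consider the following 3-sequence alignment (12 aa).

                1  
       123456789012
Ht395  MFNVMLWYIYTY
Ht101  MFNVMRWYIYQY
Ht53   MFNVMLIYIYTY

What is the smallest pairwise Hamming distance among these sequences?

Pairwise Hamming distances:
  Ht395 vs Ht101: 2
  Ht395 vs Ht53: 1
  Ht101 vs Ht53: 3
The smallest is 1, between Ht395 and Ht53.

1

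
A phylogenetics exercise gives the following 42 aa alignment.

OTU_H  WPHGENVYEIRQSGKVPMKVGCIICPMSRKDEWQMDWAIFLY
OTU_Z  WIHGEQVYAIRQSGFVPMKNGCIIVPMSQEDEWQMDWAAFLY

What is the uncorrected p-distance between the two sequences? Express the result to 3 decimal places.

0.214

The sequences differ at positions 2 (P/I), 6 (N/Q), 9 (E/A), 15 (K/F), 20 (V/N), 25 (C/V), 29 (R/Q), 30 (K/E), 39 (I/A).
There are 9 differences over 42 sites, so p = 9/42 = 0.214.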